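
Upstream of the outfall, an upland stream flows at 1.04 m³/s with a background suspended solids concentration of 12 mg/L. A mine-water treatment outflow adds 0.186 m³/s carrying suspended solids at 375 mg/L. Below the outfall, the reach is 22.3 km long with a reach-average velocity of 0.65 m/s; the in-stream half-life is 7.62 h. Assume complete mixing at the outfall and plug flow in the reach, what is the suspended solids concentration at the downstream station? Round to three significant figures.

28.2 mg/L

Conservation of mass: C = (1.040·12.00 + 0.1860·375.0) / 1.226 = 82.23/1.226 = 67.07 mg/L.
Travel time t = 22.3·1000 / 0.65 = 34310 s = 9.530 h.
Half-life 7.62 h → k = ln 2 / 7.62 = 0.09096 h⁻¹ = 2.183 d⁻¹.
Decay over the reach: 67.07·exp(−kt) = 67.07·0.4203 = 28.19 mg/L.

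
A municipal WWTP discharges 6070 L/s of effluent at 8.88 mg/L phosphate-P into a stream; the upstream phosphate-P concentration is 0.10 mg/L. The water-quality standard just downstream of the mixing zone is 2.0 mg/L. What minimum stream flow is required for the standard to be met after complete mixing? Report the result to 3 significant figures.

Set C_mix = 2.0: (Q·0.1000 + 6070·8.880) / (Q + 6070) = 2.0
→ Q = 6070·(8.880 − 2.0)/(2.0 − 0.1000) = 21980 L/s.

22000 L/s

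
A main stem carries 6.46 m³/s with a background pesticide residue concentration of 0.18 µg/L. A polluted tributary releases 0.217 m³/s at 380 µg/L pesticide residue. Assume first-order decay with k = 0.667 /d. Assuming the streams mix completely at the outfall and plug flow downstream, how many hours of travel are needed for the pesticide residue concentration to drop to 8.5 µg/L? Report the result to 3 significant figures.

13.9 h

Mass balance: C = (6.460·0.1800 + 0.2170·380.0) / 6.677 = 83.62/6.677 = 12.52 µg/L.
12.52·exp(−k·t) = 8.5 → t = ln(12.52/8.5)/k = 50210 s = 13.95 h.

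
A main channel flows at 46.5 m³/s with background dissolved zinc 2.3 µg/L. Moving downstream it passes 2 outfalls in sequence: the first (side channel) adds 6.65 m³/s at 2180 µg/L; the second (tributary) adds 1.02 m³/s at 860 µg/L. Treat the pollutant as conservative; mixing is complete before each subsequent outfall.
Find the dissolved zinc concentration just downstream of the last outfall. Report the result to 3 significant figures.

286 µg/L

Below outfall 1: Q → 53.15 m³/s, C = (46.50·2.300 + 6.650·2180)/53.15 = 274.8 µg/L.
Below outfall 2: Q → 54.17 m³/s, C = (53.15·274.8 + 1.020·860.0)/54.17 = 285.8 µg/L.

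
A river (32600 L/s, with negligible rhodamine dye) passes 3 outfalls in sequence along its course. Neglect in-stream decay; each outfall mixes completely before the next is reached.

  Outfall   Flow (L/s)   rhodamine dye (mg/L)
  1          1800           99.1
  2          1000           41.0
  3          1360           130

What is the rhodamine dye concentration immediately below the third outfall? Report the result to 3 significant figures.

Below outfall 1: Q → 34400 L/s, C = (32600·0 + 1800·99.10)/34400 = 5.185 mg/L.
Below outfall 2: Q → 35400 L/s, C = (34400·5.185 + 1000·41.00)/35400 = 6.197 mg/L.
Below outfall 3: Q → 36760 L/s, C = (35400·6.197 + 1360·130.0)/36760 = 10.78 mg/L.

10.8 mg/L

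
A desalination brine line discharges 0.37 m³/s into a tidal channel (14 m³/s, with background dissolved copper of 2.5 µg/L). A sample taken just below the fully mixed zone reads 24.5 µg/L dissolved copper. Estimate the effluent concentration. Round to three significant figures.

Mass balance: 14.00·2.500 + 0.3700·Cₑ = 14.37·24.50
→ Cₑ = (14.37·24.50 − 14.00·2.500) / 0.3700 = 856.9 µg/L.

857 µg/L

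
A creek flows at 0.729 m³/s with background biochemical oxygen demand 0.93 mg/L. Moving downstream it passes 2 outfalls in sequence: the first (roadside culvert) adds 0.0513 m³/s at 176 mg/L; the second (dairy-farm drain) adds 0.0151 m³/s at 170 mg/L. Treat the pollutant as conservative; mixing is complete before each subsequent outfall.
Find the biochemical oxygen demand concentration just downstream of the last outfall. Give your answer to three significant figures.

Below outfall 1: Q → 0.7803 m³/s, C = (0.7290·0.9300 + 0.05130·176.0)/0.7803 = 12.44 mg/L.
Below outfall 2: Q → 0.7954 m³/s, C = (0.7803·12.44 + 0.01510·170.0)/0.7954 = 15.43 mg/L.

15.4 mg/L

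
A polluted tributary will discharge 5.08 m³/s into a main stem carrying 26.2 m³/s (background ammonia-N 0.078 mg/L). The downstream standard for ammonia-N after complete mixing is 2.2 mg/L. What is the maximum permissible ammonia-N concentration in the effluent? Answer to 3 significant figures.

At the limit, (Qr·Cr + Qe·Cₑ)/(Qr + Qe) = 2.2:
Cₑ = (31.28·2.2 − 26.20·0.07800) / 5.080 = 13.14 mg/L.

13.1 mg/L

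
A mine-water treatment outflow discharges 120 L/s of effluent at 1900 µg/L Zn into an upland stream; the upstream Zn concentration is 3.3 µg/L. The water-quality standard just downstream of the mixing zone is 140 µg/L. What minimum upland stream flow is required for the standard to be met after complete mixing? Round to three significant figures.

Set C_mix = 140: (Q·3.300 + 120.0·1900) / (Q + 120.0) = 140
→ Q = 120.0·(1900 − 140)/(140 − 3.300) = 1545 L/s.

1540 L/s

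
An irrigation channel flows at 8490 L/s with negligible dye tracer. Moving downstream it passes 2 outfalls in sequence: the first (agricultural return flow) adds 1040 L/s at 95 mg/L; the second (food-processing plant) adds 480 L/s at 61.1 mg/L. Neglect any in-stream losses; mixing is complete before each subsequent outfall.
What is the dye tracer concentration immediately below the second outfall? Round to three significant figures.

12.8 mg/L

After outfall 1: Q = 8490 + 1040 = 9530 L/s; C = (8490·0 + 1040·95.00)/9530 = 10.37 mg/L.
After outfall 2: Q = 9530 + 480.0 = 10010 L/s; C = (9530·10.37 + 480.0·61.10)/10010 = 12.80 mg/L.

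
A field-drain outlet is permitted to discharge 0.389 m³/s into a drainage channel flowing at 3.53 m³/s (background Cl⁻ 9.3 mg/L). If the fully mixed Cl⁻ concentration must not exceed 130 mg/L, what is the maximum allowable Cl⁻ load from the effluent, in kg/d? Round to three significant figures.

41200 kg/d

Mass balance at the limit: 3.530·9.300 + 0.3890·Cₑ = 3.919·130 → Cₑ = 1225 mg/L.
Load = 0.3890 m³/s × 1225 g/m³ × 86 400 s/d = 41180 kg/d.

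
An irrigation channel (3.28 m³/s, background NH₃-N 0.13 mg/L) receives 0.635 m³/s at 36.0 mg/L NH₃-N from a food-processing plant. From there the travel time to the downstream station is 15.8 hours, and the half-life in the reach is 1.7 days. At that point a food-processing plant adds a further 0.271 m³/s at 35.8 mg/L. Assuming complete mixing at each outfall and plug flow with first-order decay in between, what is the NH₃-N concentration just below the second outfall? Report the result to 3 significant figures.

Mass balance: C = (3.280·0.1300 + 0.6350·36.00) / 3.915 = 23.29/3.915 = 5.948 mg/L; combined flow 3.915 m³/s.
Half-life 1.7 d → k = ln 2 / 1.7 = 0.4077 d⁻¹.
After decay, C = 5.948 × e^(−kt) = 5.948 × 0.7646 = 4.548 mg/L.
Second outfall: C = (3.915·4.548 + 0.2710·35.80)/4.186 = 6.571 mg/L.

6.57 mg/L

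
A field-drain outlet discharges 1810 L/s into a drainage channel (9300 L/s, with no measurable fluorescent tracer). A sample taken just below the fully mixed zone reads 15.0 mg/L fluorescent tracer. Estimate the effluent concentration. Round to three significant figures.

92.1 mg/L

Mass balance: 9300·0 + 1810·Cₑ = 11110·15.00
→ Cₑ = (11110·15.00 − 9300·0) / 1810 = 92.07 mg/L.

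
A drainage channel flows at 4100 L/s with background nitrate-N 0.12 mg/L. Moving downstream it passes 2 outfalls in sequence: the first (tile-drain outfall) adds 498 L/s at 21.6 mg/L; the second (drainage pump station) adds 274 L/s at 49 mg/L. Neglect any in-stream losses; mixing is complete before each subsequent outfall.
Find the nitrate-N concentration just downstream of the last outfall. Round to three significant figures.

Outfall 1: combined Q = 4598 L/s; C = (4100·0.1200 + 498.0·21.60)/4598 = 2.446 mg/L.
Outfall 2: combined Q = 4872 L/s; C = (4598·2.446 + 274.0·49.00)/4872 = 5.065 mg/L.

5.06 mg/L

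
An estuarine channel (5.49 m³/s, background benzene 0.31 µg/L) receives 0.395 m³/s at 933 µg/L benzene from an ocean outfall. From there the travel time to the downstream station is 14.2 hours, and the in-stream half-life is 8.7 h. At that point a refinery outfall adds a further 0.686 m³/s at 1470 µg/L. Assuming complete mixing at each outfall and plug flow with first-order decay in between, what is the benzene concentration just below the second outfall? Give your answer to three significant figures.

172 µg/L

After mixing, C = (5.490·0.3100 + 0.3950·933.0) / 5.885 = 370.2/5.885 = 62.91 µg/L; combined flow 5.885 m³/s.
Half-life 8.7 h → k = ln 2 / 8.7 = 0.07967 h⁻¹ = 1.912 d⁻¹.
Decay over the reach: 62.91·exp(−kt) = 62.91·0.3226 = 20.30 µg/L.
Second outfall: C = (5.885·20.30 + 0.6860·1470)/6.571 = 171.6 µg/L.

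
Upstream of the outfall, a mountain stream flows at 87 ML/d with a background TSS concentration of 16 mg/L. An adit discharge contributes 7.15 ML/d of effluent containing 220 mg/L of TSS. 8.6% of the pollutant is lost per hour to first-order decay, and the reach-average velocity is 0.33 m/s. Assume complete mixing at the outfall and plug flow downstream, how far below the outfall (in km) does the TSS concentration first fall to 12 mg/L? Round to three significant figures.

Mixed concentration C = ΣQC/ΣQ = (87.00·16.00 + 7.150·220.0) / 94.15 = 2965/94.15 = 31.49 mg/L.
8.6%/h lost → k = −ln(1 − 0.086) = 0.08992 h⁻¹.
Set 31.49·exp(−k·t) = 12 → t = ln(31.49/12)/k = 38630 s = 10.73 h.
Distance = v·t = 0.33·38630 = 12750 m = 12.75 km.

12.7 km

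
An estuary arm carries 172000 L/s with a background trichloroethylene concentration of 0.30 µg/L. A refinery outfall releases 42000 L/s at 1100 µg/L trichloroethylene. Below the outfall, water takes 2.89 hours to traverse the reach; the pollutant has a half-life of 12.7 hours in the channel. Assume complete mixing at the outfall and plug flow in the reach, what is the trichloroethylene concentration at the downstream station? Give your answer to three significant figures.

185 µg/L

Flow-weighted average: C = (172000·0.3000 + 42000·1100) / 214000 = 46250000/214000 = 216.1 µg/L.
Half-life 12.7 h → k = ln 2 / 12.7 = 0.05458 h⁻¹ = 1.310 d⁻¹.
Decay over the reach: 216.1·exp(−kt) = 216.1·0.8541 = 184.6 µg/L.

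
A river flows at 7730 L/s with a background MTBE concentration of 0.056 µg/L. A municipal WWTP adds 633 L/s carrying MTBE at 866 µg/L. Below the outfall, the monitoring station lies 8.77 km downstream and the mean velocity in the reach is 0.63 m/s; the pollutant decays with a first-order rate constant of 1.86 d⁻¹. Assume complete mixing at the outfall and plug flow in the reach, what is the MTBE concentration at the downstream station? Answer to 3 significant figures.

Flow-weighted average: C = (7730·0.05600 + 633.0·866.0) / 8363 = 548600/8363 = 65.60 µg/L.
Travel time t = 8.77·1000 / 0.63 = 13920 s = 3.867 h.
After decay, C = 65.60 × e^(−kt) = 65.60 × 0.7411 = 48.61 µg/L.

48.6 µg/L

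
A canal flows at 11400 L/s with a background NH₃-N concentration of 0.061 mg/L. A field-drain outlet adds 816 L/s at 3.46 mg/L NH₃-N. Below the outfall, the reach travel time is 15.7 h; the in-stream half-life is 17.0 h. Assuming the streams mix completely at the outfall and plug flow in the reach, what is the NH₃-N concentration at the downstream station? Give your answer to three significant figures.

0.152 mg/L

Flow-weighted average: C = (11400·0.06100 + 816.0·3.460) / 12220 = 3519/12220 = 0.2880 mg/L.
Half-life 17.0 h → k = ln 2 / 17.0 = 0.04077 h⁻¹ = 0.9786 d⁻¹.
Decay over the reach: 0.2880·exp(−kt) = 0.2880·0.5272 = 0.1519 mg/L.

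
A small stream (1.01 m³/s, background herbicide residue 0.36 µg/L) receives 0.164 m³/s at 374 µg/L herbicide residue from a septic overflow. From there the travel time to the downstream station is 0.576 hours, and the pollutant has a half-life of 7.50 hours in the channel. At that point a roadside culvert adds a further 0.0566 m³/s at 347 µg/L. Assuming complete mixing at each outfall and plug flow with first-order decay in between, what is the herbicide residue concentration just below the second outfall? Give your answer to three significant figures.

After mixing, C = (1.010·0.3600 + 0.1640·374.0) / 1.174 = 61.70/1.174 = 52.56 µg/L; combined flow 1.174 m³/s.
Half-life 7.50 h → k = ln 2 / 7.50 = 0.09242 h⁻¹ = 2.218 d⁻¹.
First-order decay: C = 52.56·exp(−k·t) = 52.56·0.9482 = 49.83 µg/L.
Second outfall: C = (1.174·49.83 + 0.05660·347.0)/1.231 = 63.50 µg/L.

63.5 µg/L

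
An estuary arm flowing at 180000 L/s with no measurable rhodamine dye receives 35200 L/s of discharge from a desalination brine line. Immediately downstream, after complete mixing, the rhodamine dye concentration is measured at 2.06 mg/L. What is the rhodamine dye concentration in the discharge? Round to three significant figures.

12.6 mg/L

Mass balance: 180000·0 + 35200·Cₑ = 215200·2.060
→ Cₑ = (215200·2.060 − 180000·0) / 35200 = 12.59 mg/L.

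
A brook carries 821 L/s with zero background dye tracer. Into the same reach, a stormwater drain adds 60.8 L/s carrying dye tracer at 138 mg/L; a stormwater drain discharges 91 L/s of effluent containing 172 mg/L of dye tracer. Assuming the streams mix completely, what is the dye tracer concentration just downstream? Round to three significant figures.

24.7 mg/L

After mixing, C = (821.0·0 + 60.80·138.0 + 91.00·172.0) / 972.8 = 24040/972.8 = 24.71 mg/L.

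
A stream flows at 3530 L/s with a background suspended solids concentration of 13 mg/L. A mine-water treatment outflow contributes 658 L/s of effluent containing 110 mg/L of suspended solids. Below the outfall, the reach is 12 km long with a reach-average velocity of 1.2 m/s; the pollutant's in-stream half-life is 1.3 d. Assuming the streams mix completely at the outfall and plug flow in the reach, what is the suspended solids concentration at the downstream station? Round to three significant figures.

26.6 mg/L

Mixed concentration C = ΣQC/ΣQ = (3530·13.00 + 658.0·110.0) / 4188 = 118300/4188 = 28.24 mg/L.
Travel time t = 12·1000 / 1.2 = 10000 s = 2.778 h.
Half-life 1.3 d → k = ln 2 / 1.3 = 0.5332 d⁻¹.
After decay, C = 28.24 × e^(−kt) = 28.24 × 0.9402 = 26.55 mg/L.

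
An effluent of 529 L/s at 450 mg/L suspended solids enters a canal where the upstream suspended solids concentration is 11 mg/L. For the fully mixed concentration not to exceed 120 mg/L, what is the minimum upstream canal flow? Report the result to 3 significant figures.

Set C_mix = 120: (Q·11.00 + 529.0·450.0) / (Q + 529.0) = 120
→ Q = 529.0·(450.0 − 120)/(120 − 11.00) = 1602 L/s.

1600 L/s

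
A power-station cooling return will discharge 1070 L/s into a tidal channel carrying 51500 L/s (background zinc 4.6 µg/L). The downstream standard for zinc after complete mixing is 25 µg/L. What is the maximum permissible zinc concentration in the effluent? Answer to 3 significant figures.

1010 µg/L

At the limit, (Qr·Cr + Qe·Cₑ)/(Qr + Qe) = 25:
Cₑ = (52570·25 − 51500·4.600) / 1070 = 1007 µg/L.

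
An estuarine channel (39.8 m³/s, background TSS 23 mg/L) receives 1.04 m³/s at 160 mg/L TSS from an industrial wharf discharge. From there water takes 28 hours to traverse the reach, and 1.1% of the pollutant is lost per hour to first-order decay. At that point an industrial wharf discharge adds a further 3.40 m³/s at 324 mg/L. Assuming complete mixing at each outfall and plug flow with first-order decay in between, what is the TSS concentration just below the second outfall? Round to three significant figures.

42.8 mg/L

Mixed concentration C = ΣQC/ΣQ = (39.80·23.00 + 1.040·160.0) / 40.84 = 1082/40.84 = 26.49 mg/L; combined flow 40.84 m³/s.
1.1%/h lost → k = −ln(1 − 0.011) = 0.01106 h⁻¹.
Applying C = C₀e^(−kt): 26.49 × 0.7337 = 19.43 mg/L.
At the second outfall, C = (40.84·19.43 + 3.400·324.0) / (40.84 + 3.400) = 42.84 mg/L.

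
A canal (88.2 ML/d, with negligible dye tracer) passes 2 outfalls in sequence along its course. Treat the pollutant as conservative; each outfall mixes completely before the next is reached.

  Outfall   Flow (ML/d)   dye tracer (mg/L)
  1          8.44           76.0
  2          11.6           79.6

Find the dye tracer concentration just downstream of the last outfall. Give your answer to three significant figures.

Below outfall 1: Q → 96.64 ML/d, C = (88.20·0 + 8.440·76.00)/96.64 = 6.637 mg/L.
Below outfall 2: Q → 108.2 ML/d, C = (96.64·6.637 + 11.60·79.60)/108.2 = 14.46 mg/L.

14.5 mg/L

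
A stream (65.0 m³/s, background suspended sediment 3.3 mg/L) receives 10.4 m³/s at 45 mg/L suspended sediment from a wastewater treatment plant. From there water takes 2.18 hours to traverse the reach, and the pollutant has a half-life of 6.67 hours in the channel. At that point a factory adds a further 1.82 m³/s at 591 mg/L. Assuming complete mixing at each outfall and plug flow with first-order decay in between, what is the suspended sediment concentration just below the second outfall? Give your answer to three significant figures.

21.0 mg/L

Flow-weighted average: C = (65.00·3.300 + 10.40·45.00) / 75.40 = 682.5/75.40 = 9.052 mg/L; combined flow 75.40 m³/s.
Half-life 6.67 h → k = ln 2 / 6.67 = 0.1039 h⁻¹ = 2.494 d⁻¹.
First-order decay: C = 9.052·exp(−k·t) = 9.052·0.7973 = 7.217 mg/L.
Second outfall: C = (75.40·7.217 + 1.820·591.0)/77.22 = 20.98 mg/L.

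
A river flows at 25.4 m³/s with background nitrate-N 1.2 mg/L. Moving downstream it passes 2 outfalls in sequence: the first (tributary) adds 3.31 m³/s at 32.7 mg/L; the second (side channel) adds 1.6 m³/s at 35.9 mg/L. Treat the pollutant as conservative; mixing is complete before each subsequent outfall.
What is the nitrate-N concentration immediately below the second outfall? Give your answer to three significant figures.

Below outfall 1: Q → 28.71 m³/s, C = (25.40·1.200 + 3.310·32.70)/28.71 = 4.832 mg/L.
Below outfall 2: Q → 30.31 m³/s, C = (28.71·4.832 + 1.600·35.90)/30.31 = 6.472 mg/L.

6.47 mg/L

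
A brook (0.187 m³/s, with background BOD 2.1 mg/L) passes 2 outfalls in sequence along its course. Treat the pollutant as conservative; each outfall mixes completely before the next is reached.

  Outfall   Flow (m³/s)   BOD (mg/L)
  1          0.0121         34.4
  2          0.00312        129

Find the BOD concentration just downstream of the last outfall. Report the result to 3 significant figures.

5.99 mg/L

Below outfall 1: Q → 0.1991 m³/s, C = (0.1870·2.100 + 0.01210·34.40)/0.1991 = 4.063 mg/L.
Below outfall 2: Q → 0.2022 m³/s, C = (0.1991·4.063 + 0.003120·129.0)/0.2022 = 5.991 mg/L.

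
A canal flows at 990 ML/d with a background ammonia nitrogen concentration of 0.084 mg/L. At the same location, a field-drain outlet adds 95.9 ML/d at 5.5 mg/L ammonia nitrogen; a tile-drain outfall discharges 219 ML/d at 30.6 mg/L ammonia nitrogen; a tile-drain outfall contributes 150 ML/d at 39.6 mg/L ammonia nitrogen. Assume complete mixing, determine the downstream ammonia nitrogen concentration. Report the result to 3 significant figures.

Mass balance: C = (990.0·0.08400 + 95.90·5.500 + 219.0·30.60 + 150.0·39.60) / 1455 = 13250/1455 = 9.109 mg/L.

9.11 mg/L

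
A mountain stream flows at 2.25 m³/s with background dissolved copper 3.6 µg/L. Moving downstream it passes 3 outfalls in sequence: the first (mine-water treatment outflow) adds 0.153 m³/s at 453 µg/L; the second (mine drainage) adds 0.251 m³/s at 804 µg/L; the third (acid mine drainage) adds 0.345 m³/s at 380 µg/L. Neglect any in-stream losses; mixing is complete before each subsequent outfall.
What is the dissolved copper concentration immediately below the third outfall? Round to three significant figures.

137 µg/L

After outfall 1: Q = 2.250 + 0.1530 = 2.403 m³/s; C = (2.250·3.600 + 0.1530·453.0)/2.403 = 32.21 µg/L.
After outfall 2: Q = 2.403 + 0.2510 = 2.654 m³/s; C = (2.403·32.21 + 0.2510·804.0)/2.654 = 105.2 µg/L.
After outfall 3: Q = 2.654 + 0.3450 = 2.999 m³/s; C = (2.654·105.2 + 0.3450·380.0)/2.999 = 136.8 µg/L.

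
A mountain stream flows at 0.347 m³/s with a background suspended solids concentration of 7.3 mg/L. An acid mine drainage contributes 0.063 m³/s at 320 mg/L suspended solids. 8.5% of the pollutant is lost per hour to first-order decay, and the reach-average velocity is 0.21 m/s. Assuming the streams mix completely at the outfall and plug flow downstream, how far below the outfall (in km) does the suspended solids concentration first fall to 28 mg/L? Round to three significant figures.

5.80 km

Conservation of mass: C = (0.3470·7.300 + 0.06300·320.0) / 0.4100 = 22.69/0.4100 = 55.35 mg/L.
8.5%/h lost → k = −ln(1 − 0.085) = 0.08883 h⁻¹.
Set 55.35·exp(−k·t) = 28 → t = ln(55.35/28)/k = 27620 s = 7.671 h.
Distance = v·t = 0.21·27620 = 5800 m = 5.800 km.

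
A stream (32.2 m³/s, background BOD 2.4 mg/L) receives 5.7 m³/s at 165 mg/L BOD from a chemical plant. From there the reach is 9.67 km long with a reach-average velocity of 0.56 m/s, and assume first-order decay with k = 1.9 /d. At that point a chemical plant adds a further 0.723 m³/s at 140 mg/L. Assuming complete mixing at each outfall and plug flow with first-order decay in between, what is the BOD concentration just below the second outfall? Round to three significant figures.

After mixing, C = (32.20·2.400 + 5.700·165.0) / 37.90 = 1018/37.90 = 26.85 mg/L; combined flow 37.90 m³/s.
Travel time t = 9.67·1000 / 0.56 = 17270 s = 4.797 h.
First-order decay: C = 26.85·exp(−k·t) = 26.85·0.6840 = 18.37 mg/L.
Second outfall: C = (37.90·18.37 + 0.7230·140.0)/38.62 = 20.65 mg/L.

20.6 mg/L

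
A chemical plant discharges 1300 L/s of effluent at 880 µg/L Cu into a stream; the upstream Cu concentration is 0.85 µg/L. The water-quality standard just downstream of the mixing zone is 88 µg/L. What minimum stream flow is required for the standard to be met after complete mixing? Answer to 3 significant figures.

Set C_mix = 88: (Q·0.8500 + 1300·880.0) / (Q + 1300) = 88
→ Q = 1300·(880.0 − 88)/(88 − 0.8500) = 11810 L/s.

11800 L/s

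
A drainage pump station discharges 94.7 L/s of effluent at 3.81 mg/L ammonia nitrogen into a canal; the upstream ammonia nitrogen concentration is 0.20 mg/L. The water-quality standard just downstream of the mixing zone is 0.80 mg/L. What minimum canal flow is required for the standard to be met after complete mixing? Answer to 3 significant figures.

Set C_mix = 0.80: (Q·0.2000 + 94.70·3.810) / (Q + 94.70) = 0.80
→ Q = 94.70·(3.810 − 0.80)/(0.80 − 0.2000) = 475.1 L/s.

475 L/s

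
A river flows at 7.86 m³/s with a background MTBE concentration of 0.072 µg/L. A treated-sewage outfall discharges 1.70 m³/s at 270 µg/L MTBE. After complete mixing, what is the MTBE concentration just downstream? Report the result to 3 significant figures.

Conservation of mass: C = (7.860·0.07200 + 1.700·270.0) / 9.560 = 459.6/9.560 = 48.07 µg/L.

48.1 µg/L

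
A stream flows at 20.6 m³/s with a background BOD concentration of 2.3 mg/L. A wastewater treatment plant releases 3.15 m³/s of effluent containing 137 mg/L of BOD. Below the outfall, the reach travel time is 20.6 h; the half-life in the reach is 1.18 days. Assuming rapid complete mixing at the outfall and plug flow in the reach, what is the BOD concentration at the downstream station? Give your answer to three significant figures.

Flow-weighted average: C = (20.60·2.300 + 3.150·137.0) / 23.75 = 478.9/23.75 = 20.17 mg/L.
Half-life 1.18 d → k = ln 2 / 1.18 = 0.5874 d⁻¹.
Applying C = C₀e^(−kt): 20.17 × 0.6040 = 12.18 mg/L.

12.2 mg/L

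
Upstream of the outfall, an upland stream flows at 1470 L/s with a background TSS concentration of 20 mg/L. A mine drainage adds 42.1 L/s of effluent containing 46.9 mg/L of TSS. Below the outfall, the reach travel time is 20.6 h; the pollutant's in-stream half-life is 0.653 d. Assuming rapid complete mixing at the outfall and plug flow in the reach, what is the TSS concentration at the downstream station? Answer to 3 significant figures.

8.34 mg/L

Mixed concentration C = ΣQC/ΣQ = (1470·20.00 + 42.10·46.90) / 1512 = 31370/1512 = 20.75 mg/L.
Half-life 0.653 d → k = ln 2 / 0.653 = 1.061 d⁻¹.
After decay, C = 20.75 × e^(−kt) = 20.75 × 0.4021 = 8.343 mg/L.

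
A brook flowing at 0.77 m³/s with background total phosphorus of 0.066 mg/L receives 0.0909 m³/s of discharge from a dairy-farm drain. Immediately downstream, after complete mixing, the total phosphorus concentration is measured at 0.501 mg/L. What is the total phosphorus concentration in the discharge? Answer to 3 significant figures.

Mass balance: 0.7700·0.06600 + 0.09090·Cₑ = 0.8609·0.5010
→ Cₑ = (0.8609·0.5010 − 0.7700·0.06600) / 0.09090 = 4.186 mg/L.

4.19 mg/L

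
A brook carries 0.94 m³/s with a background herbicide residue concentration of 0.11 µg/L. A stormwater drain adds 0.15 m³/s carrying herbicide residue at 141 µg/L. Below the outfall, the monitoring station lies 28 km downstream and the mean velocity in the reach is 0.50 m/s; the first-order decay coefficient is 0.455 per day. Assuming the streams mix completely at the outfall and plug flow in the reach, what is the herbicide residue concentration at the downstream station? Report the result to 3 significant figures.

Conservation of mass: C = (0.9400·0.1100 + 0.1500·141.0) / 1.090 = 21.25/1.090 = 19.50 µg/L.
Travel time t = 28·1000 / 0.50 = 56000 s = 15.56 h.
First-order decay: C = 19.50·exp(−k·t) = 19.50·0.7446 = 14.52 µg/L.

14.5 µg/L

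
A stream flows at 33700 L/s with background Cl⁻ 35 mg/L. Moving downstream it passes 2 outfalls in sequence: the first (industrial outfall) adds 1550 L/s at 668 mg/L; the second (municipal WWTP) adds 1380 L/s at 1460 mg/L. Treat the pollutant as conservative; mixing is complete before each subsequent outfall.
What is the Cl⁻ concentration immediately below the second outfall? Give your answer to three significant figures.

115 mg/L

Below outfall 1: Q → 35250 L/s, C = (33700·35.00 + 1550·668.0)/35250 = 62.83 mg/L.
Below outfall 2: Q → 36630 L/s, C = (35250·62.83 + 1380·1460)/36630 = 115.5 mg/L.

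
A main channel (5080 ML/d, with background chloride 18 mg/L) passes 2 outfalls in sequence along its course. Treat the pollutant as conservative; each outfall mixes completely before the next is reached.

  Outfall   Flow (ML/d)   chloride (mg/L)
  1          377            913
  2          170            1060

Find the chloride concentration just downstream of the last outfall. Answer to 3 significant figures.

Below outfall 1: Q → 5457 ML/d, C = (5080·18.00 + 377.0·913.0)/5457 = 79.83 mg/L.
Below outfall 2: Q → 5627 ML/d, C = (5457·79.83 + 170.0·1060)/5627 = 109.4 mg/L.

109 mg/L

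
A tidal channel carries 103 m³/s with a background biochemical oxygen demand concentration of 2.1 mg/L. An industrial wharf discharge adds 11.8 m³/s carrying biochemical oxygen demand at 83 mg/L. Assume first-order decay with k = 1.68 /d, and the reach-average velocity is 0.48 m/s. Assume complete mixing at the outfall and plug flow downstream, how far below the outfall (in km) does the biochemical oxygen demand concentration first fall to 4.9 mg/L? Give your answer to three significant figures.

Mixed concentration C = ΣQC/ΣQ = (103.0·2.100 + 11.80·83.00) / 114.8 = 1196/114.8 = 10.42 mg/L.
Set 10.42·exp(−k·t) = 4.9 → t = ln(10.42/4.9)/k = 38780 s = 10.77 h.
Distance = v·t = 0.48·38780 = 18610 m = 18.61 km.

18.6 km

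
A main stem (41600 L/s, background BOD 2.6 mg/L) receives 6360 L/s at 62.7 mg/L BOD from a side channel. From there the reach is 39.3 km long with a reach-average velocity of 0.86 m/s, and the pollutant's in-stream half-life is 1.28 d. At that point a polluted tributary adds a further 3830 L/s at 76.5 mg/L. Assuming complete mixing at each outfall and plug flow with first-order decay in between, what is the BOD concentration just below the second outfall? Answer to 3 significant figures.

Mixed concentration C = ΣQC/ΣQ = (41600·2.600 + 6360·62.70) / 47960 = 506900/47960 = 10.57 mg/L; combined flow 47960 L/s.
Travel time t = 39.3·1000 / 0.86 = 45700 s = 12.69 h.
Half-life 1.28 d → k = ln 2 / 1.28 = 0.5415 d⁻¹.
Decay over the reach: 10.57·exp(−kt) = 10.57·0.7510 = 7.937 mg/L.
At the second outfall, C = (47960·7.937 + 3830·76.50) / (47960 + 3830) = 13.01 mg/L.

13.0 mg/L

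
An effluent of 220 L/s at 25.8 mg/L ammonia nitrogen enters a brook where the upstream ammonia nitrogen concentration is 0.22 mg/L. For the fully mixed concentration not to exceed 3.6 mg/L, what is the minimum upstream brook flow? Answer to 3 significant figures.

1440 L/s

Set C_mix = 3.6: (Q·0.2200 + 220.0·25.80) / (Q + 220.0) = 3.6
→ Q = 220.0·(25.80 − 3.6)/(3.6 − 0.2200) = 1445 L/s.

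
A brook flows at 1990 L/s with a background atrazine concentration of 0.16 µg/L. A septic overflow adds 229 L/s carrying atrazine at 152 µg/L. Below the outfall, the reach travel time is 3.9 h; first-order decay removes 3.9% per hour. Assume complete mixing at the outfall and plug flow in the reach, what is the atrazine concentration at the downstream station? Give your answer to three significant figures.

Mass balance: C = (1990·0.1600 + 229.0·152.0) / 2219 = 35130/2219 = 15.83 µg/L.
3.9%/h lost → k = −ln(1 − 0.039) = 0.03978 h⁻¹.
Applying C = C₀e^(−kt): 15.83 × 0.8563 = 13.55 µg/L.

13.6 µg/L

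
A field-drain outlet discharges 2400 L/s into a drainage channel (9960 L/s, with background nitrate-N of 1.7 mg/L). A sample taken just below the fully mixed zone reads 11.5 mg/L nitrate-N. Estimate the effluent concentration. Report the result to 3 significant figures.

52.2 mg/L

Mass balance: 9960·1.700 + 2400·Cₑ = 12360·11.50
→ Cₑ = (12360·11.50 − 9960·1.700) / 2400 = 52.17 mg/L.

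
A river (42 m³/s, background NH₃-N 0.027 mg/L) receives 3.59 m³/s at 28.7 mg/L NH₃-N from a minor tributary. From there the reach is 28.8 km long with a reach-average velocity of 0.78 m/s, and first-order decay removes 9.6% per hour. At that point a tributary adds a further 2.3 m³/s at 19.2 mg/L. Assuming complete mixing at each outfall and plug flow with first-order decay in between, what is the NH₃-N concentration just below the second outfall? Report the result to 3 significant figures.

1.69 mg/L

Conservation of mass: C = (42.00·0.02700 + 3.590·28.70) / 45.59 = 104.2/45.59 = 2.285 mg/L; combined flow 45.59 m³/s.
Travel time t = 28.8·1000 / 0.78 = 36920 s = 10.26 h.
9.6%/h lost → k = −ln(1 − 0.096) = 0.1009 h⁻¹.
First-order decay: C = 2.285·exp(−k·t) = 2.285·0.3552 = 0.8115 mg/L.
At the second outfall, C = (45.59·0.8115 + 2.300·19.20) / (45.59 + 2.300) = 1.695 mg/L.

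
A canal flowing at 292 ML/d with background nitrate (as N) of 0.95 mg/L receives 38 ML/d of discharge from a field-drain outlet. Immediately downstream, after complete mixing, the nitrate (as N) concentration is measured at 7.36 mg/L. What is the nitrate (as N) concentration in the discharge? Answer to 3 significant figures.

Mass balance: 292.0·0.9500 + 38.00·Cₑ = 330.0·7.360
→ Cₑ = (330.0·7.360 − 292.0·0.9500) / 38.00 = 56.62 mg/L.

56.6 mg/L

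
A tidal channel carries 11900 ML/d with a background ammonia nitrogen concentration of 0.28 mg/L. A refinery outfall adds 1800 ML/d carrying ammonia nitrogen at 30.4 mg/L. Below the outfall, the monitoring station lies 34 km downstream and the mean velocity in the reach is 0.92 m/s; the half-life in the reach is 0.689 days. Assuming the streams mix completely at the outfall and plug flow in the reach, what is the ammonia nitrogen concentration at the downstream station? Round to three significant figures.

Mixed concentration C = ΣQC/ΣQ = (11900·0.2800 + 1800·30.40) / 13700 = 58050/13700 = 4.237 mg/L.
Travel time t = 34·1000 / 0.92 = 36960 s = 10.27 h.
Half-life 0.689 d → k = ln 2 / 0.689 = 1.006 d⁻¹.
After decay, C = 4.237 × e^(−kt) = 4.237 × 0.6503 = 2.756 mg/L.

2.76 mg/L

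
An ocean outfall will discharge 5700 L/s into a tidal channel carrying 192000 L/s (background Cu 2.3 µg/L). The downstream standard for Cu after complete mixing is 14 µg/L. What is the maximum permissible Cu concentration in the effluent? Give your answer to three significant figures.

At the limit, (Qr·Cr + Qe·Cₑ)/(Qr + Qe) = 14:
Cₑ = (197700·14 − 192000·2.300) / 5700 = 408.1 µg/L.

408 µg/L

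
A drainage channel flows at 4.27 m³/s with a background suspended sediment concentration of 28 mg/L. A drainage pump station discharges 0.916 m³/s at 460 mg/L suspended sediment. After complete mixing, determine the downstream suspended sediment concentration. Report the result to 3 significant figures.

Conservation of mass: C = (4.270·28.00 + 0.9160·460.0) / 5.186 = 540.9/5.186 = 104.3 mg/L.

104 mg/L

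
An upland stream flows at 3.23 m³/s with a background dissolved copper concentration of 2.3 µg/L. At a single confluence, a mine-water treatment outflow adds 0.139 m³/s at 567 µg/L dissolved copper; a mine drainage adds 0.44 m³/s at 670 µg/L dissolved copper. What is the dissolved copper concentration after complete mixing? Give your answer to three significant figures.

After mixing, C = (3.230·2.300 + 0.1390·567.0 + 0.4400·670.0) / 3.809 = 381.0/3.809 = 100.0 µg/L.

100 µg/L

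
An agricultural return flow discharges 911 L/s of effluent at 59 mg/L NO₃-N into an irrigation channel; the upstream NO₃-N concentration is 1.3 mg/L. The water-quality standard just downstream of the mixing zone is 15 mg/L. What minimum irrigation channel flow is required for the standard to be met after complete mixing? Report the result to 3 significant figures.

2930 L/s

Set C_mix = 15: (Q·1.300 + 911.0·59.00) / (Q + 911.0) = 15
→ Q = 911.0·(59.00 − 15)/(15 − 1.300) = 2926 L/s.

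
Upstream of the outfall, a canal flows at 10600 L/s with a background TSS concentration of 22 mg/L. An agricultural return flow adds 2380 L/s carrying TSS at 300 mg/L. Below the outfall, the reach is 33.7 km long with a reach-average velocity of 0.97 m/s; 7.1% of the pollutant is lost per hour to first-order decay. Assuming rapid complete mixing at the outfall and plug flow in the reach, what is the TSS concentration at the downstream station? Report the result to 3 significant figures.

35.9 mg/L

Mixed concentration C = ΣQC/ΣQ = (10600·22.00 + 2380·300.0) / 12980 = 947200/12980 = 72.97 mg/L.
Travel time t = 33.7·1000 / 0.97 = 34740 s = 9.651 h.
7.1%/h lost → k = −ln(1 − 0.071) = 0.07365 h⁻¹.
After decay, C = 72.97 × e^(−kt) = 72.97 × 0.4913 = 35.85 mg/L.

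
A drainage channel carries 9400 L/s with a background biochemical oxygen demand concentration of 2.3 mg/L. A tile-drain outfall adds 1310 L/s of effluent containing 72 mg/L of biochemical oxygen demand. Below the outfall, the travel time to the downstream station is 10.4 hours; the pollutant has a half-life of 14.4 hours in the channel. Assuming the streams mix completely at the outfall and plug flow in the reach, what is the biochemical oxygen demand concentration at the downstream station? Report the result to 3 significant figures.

6.56 mg/L

Flow-weighted average: C = (9400·2.300 + 1310·72.00) / 10710 = 115900/10710 = 10.83 mg/L.
Half-life 14.4 h → k = ln 2 / 14.4 = 0.04814 h⁻¹ = 1.155 d⁻¹.
First-order decay: C = 10.83·exp(−k·t) = 10.83·0.6062 = 6.562 mg/L.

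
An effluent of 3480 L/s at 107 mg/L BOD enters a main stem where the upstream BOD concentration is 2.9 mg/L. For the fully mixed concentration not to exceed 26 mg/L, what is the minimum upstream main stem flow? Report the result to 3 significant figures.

12200 L/s

Set C_mix = 26: (Q·2.900 + 3480·107.0) / (Q + 3480) = 26
→ Q = 3480·(107.0 − 26)/(26 − 2.900) = 12200 L/s.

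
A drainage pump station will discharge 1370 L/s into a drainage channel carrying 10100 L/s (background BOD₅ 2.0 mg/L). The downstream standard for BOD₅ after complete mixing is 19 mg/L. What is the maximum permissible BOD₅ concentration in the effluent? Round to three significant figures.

At the limit, (Qr·Cr + Qe·Cₑ)/(Qr + Qe) = 19:
Cₑ = (11470·19 − 10100·2.000) / 1370 = 144.3 mg/L.

144 mg/L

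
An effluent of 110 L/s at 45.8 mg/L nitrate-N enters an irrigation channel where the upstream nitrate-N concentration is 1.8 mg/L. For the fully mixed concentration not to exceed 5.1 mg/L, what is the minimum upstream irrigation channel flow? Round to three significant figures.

Set C_mix = 5.1: (Q·1.800 + 110.0·45.80) / (Q + 110.0) = 5.1
→ Q = 110.0·(45.80 − 5.1)/(5.1 − 1.800) = 1357 L/s.

1360 L/s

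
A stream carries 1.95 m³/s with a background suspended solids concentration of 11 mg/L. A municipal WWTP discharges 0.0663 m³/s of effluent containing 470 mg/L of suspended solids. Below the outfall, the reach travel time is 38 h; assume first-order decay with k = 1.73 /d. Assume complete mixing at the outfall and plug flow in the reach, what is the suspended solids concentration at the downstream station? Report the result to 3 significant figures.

Conservation of mass: C = (1.950·11.00 + 0.06630·470.0) / 2.016 = 52.61/2.016 = 26.09 mg/L.
Decay over the reach: 26.09·exp(−kt) = 26.09·0.06462 = 1.686 mg/L.

1.69 mg/L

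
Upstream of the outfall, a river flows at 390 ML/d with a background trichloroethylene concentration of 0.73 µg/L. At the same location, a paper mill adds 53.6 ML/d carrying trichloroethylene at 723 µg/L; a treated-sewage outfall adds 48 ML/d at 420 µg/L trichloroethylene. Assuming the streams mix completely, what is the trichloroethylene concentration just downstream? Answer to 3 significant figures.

120 µg/L

Conservation of mass: C = (390.0·0.7300 + 53.60·723.0 + 48.00·420.0) / 491.6 = 59200/491.6 = 120.4 µg/L.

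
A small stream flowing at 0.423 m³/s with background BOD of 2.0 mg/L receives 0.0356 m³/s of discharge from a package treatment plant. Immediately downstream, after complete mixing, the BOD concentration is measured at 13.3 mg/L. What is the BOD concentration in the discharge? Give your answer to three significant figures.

148 mg/L

Mass balance: 0.4230·2.000 + 0.03560·Cₑ = 0.4586·13.30
→ Cₑ = (0.4586·13.30 − 0.4230·2.000) / 0.03560 = 147.6 mg/L.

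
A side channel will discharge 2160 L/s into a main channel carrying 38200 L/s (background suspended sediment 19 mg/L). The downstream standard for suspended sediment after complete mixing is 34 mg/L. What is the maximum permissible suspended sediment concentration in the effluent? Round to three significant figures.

299 mg/L

At the limit, (Qr·Cr + Qe·Cₑ)/(Qr + Qe) = 34:
Cₑ = (40360·34 − 38200·19.00) / 2160 = 299.3 mg/L.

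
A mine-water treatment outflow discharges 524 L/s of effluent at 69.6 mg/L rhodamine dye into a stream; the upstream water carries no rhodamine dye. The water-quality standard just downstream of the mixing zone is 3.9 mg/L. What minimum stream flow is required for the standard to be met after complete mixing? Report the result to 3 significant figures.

8830 L/s

Set C_mix = 3.9: (Q·0 + 524.0·69.60) / (Q + 524.0) = 3.9
→ Q = 524.0·(69.60 − 3.9)/(3.9 − 0) = 8827 L/s.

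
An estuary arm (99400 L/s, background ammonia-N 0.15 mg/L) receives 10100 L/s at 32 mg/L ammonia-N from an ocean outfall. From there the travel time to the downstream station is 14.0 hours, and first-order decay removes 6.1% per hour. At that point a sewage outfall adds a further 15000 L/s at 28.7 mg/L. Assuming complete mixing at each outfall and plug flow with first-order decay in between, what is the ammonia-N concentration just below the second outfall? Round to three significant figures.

4.58 mg/L

Mixed concentration C = ΣQC/ΣQ = (99400·0.1500 + 10100·32.00) / 109500 = 338100/109500 = 3.088 mg/L; combined flow 109500 L/s.
6.1%/h lost → k = −ln(1 − 0.061) = 0.06294 h⁻¹.
Applying C = C₀e^(−kt): 3.088 × 0.4143 = 1.279 mg/L.
At the second outfall, C = (109500·1.279 + 15000·28.70) / (109500 + 15000) = 4.583 mg/L.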